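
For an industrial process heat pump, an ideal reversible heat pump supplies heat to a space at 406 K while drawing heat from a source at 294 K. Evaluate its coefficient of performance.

Reversible heating COP: COP_HP = T_H/(T_H − T_C) = 406.00/(406.00 − 294.00) = 3.625.

COP_HP ≈ 3.625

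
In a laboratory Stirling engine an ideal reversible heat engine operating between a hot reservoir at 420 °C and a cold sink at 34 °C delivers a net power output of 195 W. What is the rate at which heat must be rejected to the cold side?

Q̇_C ≈ 155 W

T_H = 420 °C → 420 + 273.15 = 693.15 K.
T_C = 34 °C → 34 + 273.15 = 307.15 K.
For a reversible engine, η = 1 − T_C/T_H = 1 − 307.15/693.15 = 0.5569.
Since Q_C/Q_H = T_C/T_H and Q_H = W/η, Q_C = W·T_C/(T_H − T_C) = 195 × 307.15/386.00 = 155 W.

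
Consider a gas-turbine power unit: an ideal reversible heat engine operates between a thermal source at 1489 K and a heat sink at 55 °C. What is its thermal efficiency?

η ≈ 0.780

T_C = 55 °C → 55 + 273.15 = 328.15 K.
η_rev = 1 − T_C/T_H = 1 − 328.15/1489.00 = 0.780.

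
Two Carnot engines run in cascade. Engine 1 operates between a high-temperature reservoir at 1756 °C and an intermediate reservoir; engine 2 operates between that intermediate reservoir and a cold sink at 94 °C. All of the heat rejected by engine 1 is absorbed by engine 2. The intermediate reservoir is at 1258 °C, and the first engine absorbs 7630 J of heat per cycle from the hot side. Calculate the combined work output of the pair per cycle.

T_H = 1756 °C → 1756 + 273.15 = 2029.15 K.
T_C = 94 °C → 94 + 273.15 = 367.15 K.
Two reversible stages in series are equivalent to a single Carnot engine between T_H and T_C, so η_total = 1 − T_C/T_H = 1 − 367.15/2029.15 = 0.8191.
W_total = η_total · Q_H = 0.8191 × 7630 = 6250 J.

W_total ≈ 6250 J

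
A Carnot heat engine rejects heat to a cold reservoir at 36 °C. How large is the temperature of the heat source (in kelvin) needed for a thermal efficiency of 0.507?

T_H ≈ 627 K

T_C = 36 °C → 36 + 273.15 = 309.15 K.
From η = 1 − T_C/T_H, solving for T_H gives T_H = T_C/(1 − η) = 309.15/(1 − 0.507) = 627 K.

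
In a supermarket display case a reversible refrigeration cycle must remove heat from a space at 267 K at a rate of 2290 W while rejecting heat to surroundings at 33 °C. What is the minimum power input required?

T_H = 33 °C → 33 + 273.15 = 306.15 K.
COP_R = T_C/(T_H − T_C) = 267.00/39.15 = 6.8199.
W = Q_C/COP_R = 2290/6.8199 = 336 W.

Ẇ_in ≈ 336 W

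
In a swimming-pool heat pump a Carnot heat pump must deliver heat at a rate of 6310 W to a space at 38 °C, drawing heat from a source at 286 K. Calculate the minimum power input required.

Ẇ_in ≈ 510.0 W

T_H = 38 °C → 38 + 273.15 = 311.15 K.
The Carnot heat-pump COP is COP_HP = T_H/(T_H − T_C) = 311.15/25.15 = 12.3718.
W = Q_H/COP_HP = 6310/12.3718 = 510.0 W.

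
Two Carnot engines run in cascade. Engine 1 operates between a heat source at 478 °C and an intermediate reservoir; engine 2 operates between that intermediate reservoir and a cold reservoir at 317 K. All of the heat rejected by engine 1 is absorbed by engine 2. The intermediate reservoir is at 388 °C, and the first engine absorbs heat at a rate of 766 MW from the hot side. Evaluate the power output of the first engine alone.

Ẇ₁ ≈ 91.8 MW

T_H = 478 °C → 478 + 273.15 = 751.15 K.
T_m = 388 °C → 388 + 273.15 = 661.15 K.
First-stage efficiency η₁ = 1 − T_m/T_H = 1 − 661.15/751.15 = 0.1198.
W₁ = η₁·Q_H = 0.1198 × 766 = 91.8 MW.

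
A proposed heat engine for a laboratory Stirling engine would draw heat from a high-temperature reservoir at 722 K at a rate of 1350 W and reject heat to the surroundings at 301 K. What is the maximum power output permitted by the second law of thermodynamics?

By the Carnot theorem, η_max = 1 − T_C/T_H = 1 − 301.00/722.00 = 0.5831.
W_max = η_max · Q_H = 0.5831 × 1350 = 787.2 W.

Ẇ_max ≈ 787.2 W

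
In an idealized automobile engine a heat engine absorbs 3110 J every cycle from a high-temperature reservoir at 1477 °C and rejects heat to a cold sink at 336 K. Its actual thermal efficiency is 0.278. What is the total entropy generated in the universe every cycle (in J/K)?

ΔS_univ ≈ 4.906 J/K

T_H = 1477 °C → 1477 + 273.15 = 1750.15 K.
W = η·Q_H = 0.278 × 3110 = 864.6 J, so Q_C = Q_H − W = 2245 J.
The hot reservoir loses entropy Q_H/T_H = 3110/1750.15 = 1.777 J/K; the cold reservoir gains Q_C/T_C = 2245/336.00 = 6.683 J/K.
ΔS_univ = −Q_H/T_H + Q_C/T_C = 4.906 J/K (> 0, since η = 0.278 < η_Carnot = 0.808).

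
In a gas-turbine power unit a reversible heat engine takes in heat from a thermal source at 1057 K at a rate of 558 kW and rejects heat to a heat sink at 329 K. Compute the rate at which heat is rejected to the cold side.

Q̇_C ≈ 174 kW

For a reversible engine, η = 1 − T_C/T_H = 1 − 329.00/1057.00 = 0.6887.
For a reversible cycle Q_C/Q_H = T_C/T_H, so Q_C = 558 × 329.00/1057.00 = 174 kW.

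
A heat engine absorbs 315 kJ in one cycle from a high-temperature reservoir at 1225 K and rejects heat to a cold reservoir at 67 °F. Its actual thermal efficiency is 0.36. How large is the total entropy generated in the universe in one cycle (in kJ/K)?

T_C = 67 °F → (67 − 32) × 5/9 = 19.44 °C = 292.59 K.
W = η·Q_H = 0.36 × 315 = 113.4 kJ, so Q_C = Q_H − W = 201.6 kJ.
The hot reservoir loses entropy Q_H/T_H = 315/1225.00 = 0.2571 kJ/K; the cold reservoir gains Q_C/T_C = 201.6/292.59 = 0.6890 kJ/K.
ΔS_univ = −Q_H/T_H + Q_C/T_C = 0.4319 kJ/K (> 0, since η = 0.36 < η_Carnot = 0.761).

ΔS_univ ≈ 0.4319 kJ/K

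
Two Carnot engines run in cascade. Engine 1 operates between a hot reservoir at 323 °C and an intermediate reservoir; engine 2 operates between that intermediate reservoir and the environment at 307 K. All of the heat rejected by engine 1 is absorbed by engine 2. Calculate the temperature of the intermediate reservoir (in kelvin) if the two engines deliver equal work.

T_H = 323 °C → 323 + 273.15 = 596.15 K.
For reversible stages Q_m = Q_H·(T_m/T_H). Setting W₁ = Q_H(1 − T_m/T_H) equal to W₂ = Q_m(1 − T_C/T_m) = Q_H·(T_m − T_C)/T_H gives T_H − T_m = T_m − T_C, so T_m = (T_H + T_C)/2 = (596.15 + 307.00)/2 = 452 K.

T_m ≈ 452 K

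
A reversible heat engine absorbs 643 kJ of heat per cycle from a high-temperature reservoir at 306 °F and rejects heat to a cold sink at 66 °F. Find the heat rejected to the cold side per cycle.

Q_C ≈ 441.5 kJ

T_H = 306 °F → (306 − 32) × 5/9 = 152.22 °C = 425.37 K.
T_C = 66 °F → (66 − 32) × 5/9 = 18.89 °C = 292.04 K.
η_rev = 1 − T_C/T_H = 1 − 292.04/425.37 = 0.3135.
For a reversible cycle Q_C/Q_H = T_C/T_H, so Q_C = 643 × 292.04/425.37 = 441.5 kJ.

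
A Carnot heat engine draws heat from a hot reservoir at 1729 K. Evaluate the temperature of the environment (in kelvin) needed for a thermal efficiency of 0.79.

From η = 1 − T_C/T_H, T_C = T_H·(1 − η) = 1729.00 × (1 − 0.79) = 363.1 K.

T_C ≈ 363.1 K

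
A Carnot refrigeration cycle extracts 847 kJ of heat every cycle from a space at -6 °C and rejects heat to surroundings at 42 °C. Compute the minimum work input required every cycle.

W_in ≈ 152.2 kJ

T_H = 42 °C → 42 + 273.15 = 315.15 K.
T_C = -6 °C → -6 + 273.15 = 267.15 K.
For a reversible refrigerator, COP_R = T_C/(T_H − T_C) = 267.15/48.00 = 5.5656.
W = Q_C/COP_R = 847/5.5656 = 152.2 kJ.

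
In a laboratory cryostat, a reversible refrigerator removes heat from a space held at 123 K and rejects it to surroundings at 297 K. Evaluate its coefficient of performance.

COP_R = T_C/(T_H − T_C) = 123.00/(297.00 − 123.00) = 0.707.

COP_R ≈ 0.707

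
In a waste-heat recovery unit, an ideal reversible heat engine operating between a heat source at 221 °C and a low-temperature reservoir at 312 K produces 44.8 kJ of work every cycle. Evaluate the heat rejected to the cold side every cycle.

Q_C ≈ 76.7 kJ

T_H = 221 °C → 221 + 273.15 = 494.15 K.
Carnot efficiency: η = 1 − T_C/T_H = 1 − 312.00/494.15 = 0.3686.
Since Q_C/Q_H = T_C/T_H and Q_H = W/η, Q_C = W·T_C/(T_H − T_C) = 44.8 × 312.00/182.15 = 76.7 kJ.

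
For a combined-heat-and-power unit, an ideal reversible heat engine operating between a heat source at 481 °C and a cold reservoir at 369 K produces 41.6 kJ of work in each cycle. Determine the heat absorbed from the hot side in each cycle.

T_H = 481 °C → 481 + 273.15 = 754.15 K.
For a reversible engine, η = 1 − T_C/T_H = 1 − 369.00/754.15 = 0.5107.
Q_H = W/η = 41.6/0.5107 = 81.5 kJ.

Q_H ≈ 81.5 kJ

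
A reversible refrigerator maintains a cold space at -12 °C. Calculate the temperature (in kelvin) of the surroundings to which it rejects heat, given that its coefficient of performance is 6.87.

T_C = -12 °C → -12 + 273.15 = 261.15 K.
COP_R = T_C/(T_H − T_C) ⇒ T_H = T_C·(1 + 1/COP_R) = 261.15 × (1 + 1/6.87) = 299 K.

T_H ≈ 299 K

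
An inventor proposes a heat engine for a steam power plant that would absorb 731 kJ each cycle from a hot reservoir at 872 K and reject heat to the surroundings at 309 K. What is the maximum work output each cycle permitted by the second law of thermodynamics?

W_max ≈ 472 kJ

No engine can exceed the Carnot limit: η_max = 1 − T_C/T_H = 1 − 309.00/872.00 = 0.6456.
W_max = η_max · Q_H = 0.6456 × 731 = 472 kJ.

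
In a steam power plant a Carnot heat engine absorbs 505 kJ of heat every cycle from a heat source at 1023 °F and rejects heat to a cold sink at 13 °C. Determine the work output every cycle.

T_H = 1023 °F → (1023 − 32) × 5/9 = 550.56 °C = 823.71 K.
T_C = 13 °C → 13 + 273.15 = 286.15 K.
Carnot efficiency: η = 1 − T_C/T_H = 1 − 286.15/823.71 = 0.6526.
W = η·Q_H = 0.6526 × 505 = 330 kJ.

W ≈ 330 kJ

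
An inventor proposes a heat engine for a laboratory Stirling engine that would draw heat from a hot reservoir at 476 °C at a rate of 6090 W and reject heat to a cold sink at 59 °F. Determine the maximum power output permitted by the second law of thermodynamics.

Ẇ_max ≈ 3750 W

T_H = 476 °C → 476 + 273.15 = 749.15 K.
T_C = 59 °F → (59 − 32) × 5/9 = 15.00 °C = 288.15 K.
The second-law ceiling is the Carnot efficiency, η_max = 1 − T_C/T_H = 1 − 288.15/749.15 = 0.6154.
W_max = η_max · Q_H = 0.6154 × 6090 = 3750 W.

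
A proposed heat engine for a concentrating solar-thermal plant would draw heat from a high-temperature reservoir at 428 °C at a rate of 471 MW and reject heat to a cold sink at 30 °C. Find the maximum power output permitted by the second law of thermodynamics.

T_H = 428 °C → 428 + 273.15 = 701.15 K.
T_C = 30 °C → 30 + 273.15 = 303.15 K.
The second-law ceiling is the Carnot efficiency, η_max = 1 − T_C/T_H = 1 − 303.15/701.15 = 0.5676.
W_max = η_max · Q_H = 0.5676 × 471 = 267.4 MW.

Ẇ_max ≈ 267.4 MW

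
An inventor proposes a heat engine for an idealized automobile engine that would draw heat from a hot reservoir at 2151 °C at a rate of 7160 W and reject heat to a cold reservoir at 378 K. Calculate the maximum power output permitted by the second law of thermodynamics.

T_H = 2151 °C → 2151 + 273.15 = 2424.15 K.
No engine can exceed the Carnot limit: η_max = 1 − T_C/T_H = 1 − 378.00/2424.15 = 0.8441.
W_max = η_max · Q_H = 0.8441 × 7160 = 6040 W.

Ẇ_max ≈ 6040 W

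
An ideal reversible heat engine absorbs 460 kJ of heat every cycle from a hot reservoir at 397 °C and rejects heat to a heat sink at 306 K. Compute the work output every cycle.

W ≈ 250 kJ

T_H = 397 °C → 397 + 273.15 = 670.15 K.
For a reversible engine, η = 1 − T_C/T_H = 1 − 306.00/670.15 = 0.5434.
W = η·Q_H = 0.5434 × 460 = 250 kJ.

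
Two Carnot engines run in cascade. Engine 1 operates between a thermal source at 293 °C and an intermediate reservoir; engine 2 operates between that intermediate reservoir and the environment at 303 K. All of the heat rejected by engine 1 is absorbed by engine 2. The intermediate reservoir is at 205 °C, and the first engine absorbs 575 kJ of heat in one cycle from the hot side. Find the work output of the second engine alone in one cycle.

T_H = 293 °C → 293 + 273.15 = 566.15 K.
T_m = 205 °C → 205 + 273.15 = 478.15 K.
Heat entering the second stage: Q_m = Q_H·(T_m/T_H) = 575 × 478.15/566.15 = 486 kJ.
Second-stage efficiency η₂ = 1 − T_C/T_m = 1 − 303.00/478.15 = 0.3663, so W₂ = η₂·Q_m = 178 kJ.

W₂ ≈ 178 kJ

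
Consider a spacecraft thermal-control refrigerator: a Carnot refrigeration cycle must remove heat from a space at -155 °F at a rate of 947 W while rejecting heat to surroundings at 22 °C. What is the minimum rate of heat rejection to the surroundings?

T_H = 22 °C → 22 + 273.15 = 295.15 K.
T_C = -155 °F → (-155 − 32) × 5/9 = -103.89 °C = 169.26 K.
For a reversible cycle Q_H/Q_C = T_H/T_C, so Q_H = Q_C·T_H/T_C = 947 × 295.15/169.26 = 1650 W.

Q̇_H ≈ 1650 W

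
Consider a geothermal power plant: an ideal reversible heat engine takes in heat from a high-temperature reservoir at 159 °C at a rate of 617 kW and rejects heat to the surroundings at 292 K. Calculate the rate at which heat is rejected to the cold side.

Q̇_C ≈ 417 kW

T_H = 159 °C → 159 + 273.15 = 432.15 K.
For a reversible engine, η = 1 − T_C/T_H = 1 − 292.00/432.15 = 0.3243.
For a reversible cycle Q_C/Q_H = T_C/T_H, so Q_C = 617 × 292.00/432.15 = 417 kW.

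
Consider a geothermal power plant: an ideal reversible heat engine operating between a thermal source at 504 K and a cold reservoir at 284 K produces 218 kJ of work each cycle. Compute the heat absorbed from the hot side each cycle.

Q_H ≈ 499 kJ

η_rev = 1 − T_C/T_H = 1 − 284.00/504.00 = 0.4365.
Q_H = W/η = 218/0.4365 = 499 kJ.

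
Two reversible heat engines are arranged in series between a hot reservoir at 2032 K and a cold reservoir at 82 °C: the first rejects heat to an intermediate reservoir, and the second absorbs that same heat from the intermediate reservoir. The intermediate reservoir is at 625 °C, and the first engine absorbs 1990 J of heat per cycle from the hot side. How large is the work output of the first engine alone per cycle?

T_C = 82 °C → 82 + 273.15 = 355.15 K.
T_m = 625 °C → 625 + 273.15 = 898.15 K.
First-stage efficiency η₁ = 1 − T_m/T_H = 1 − 898.15/2032.00 = 0.5580.
W₁ = η₁·Q_H = 0.5580 × 1990 = 1110 J.

W₁ ≈ 1110 J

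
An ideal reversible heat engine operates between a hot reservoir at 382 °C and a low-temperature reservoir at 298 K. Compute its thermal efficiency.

η ≈ 0.545

T_H = 382 °C → 382 + 273.15 = 655.15 K.
Since the cycle is reversible, η = 1 − T_C/T_H = 1 − 298.00/655.15 = 0.545.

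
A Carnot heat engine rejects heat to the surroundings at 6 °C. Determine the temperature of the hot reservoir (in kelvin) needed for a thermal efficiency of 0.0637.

T_H ≈ 298.1 K

T_C = 6 °C → 6 + 273.15 = 279.15 K.
From η = 1 − T_C/T_H, solving for T_H gives T_H = T_C/(1 − η) = 279.15/(1 − 0.0637) = 298.1 K.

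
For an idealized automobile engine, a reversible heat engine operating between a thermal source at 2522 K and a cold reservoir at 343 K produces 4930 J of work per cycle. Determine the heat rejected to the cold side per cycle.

The Carnot efficiency is η = 1 − T_C/T_H = 1 − 343.00/2522.00 = 0.8640.
Since Q_C/Q_H = T_C/T_H and Q_H = W/η, Q_C = W·T_C/(T_H − T_C) = 4930 × 343.00/2179.00 = 776 J.

Q_C ≈ 776 J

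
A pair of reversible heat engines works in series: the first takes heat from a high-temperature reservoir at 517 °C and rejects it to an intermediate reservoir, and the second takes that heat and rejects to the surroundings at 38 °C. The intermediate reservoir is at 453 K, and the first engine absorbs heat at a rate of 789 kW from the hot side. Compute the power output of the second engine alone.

Ẇ₂ ≈ 142 kW

T_H = 517 °C → 517 + 273.15 = 790.15 K.
T_C = 38 °C → 38 + 273.15 = 311.15 K.
Heat entering the second stage: Q_m = Q_H·(T_m/T_H) = 789 × 453.00/790.15 = 452 kW.
Second-stage efficiency η₂ = 1 − T_C/T_m = 1 − 311.15/453.00 = 0.3131, so W₂ = η₂·Q_m = 142 kW.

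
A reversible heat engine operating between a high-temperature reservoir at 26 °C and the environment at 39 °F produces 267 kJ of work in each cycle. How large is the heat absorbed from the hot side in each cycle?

T_H = 26 °C → 26 + 273.15 = 299.15 K.
T_C = 39 °F → (39 − 32) × 5/9 = 3.89 °C = 277.04 K.
For a reversible engine, η = 1 − T_C/T_H = 1 − 277.04/299.15 = 0.0739.
Q_H = W/η = 267/0.0739 = 3612 kJ.

Q_H ≈ 3612 kJ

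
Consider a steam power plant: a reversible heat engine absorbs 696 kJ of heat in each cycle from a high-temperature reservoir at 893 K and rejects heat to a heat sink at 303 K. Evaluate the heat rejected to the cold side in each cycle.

The Carnot efficiency is η = 1 − T_C/T_H = 1 − 303.00/893.00 = 0.6607.
For a reversible cycle Q_C/Q_H = T_C/T_H, so Q_C = 696 × 303.00/893.00 = 236 kJ.

Q_C ≈ 236 kJ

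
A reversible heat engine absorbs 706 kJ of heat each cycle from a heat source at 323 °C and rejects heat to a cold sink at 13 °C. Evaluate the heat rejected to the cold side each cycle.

Q_C ≈ 339 kJ

T_H = 323 °C → 323 + 273.15 = 596.15 K.
T_C = 13 °C → 13 + 273.15 = 286.15 K.
Since the cycle is reversible, η = 1 − T_C/T_H = 1 − 286.15/596.15 = 0.5200.
For a reversible cycle Q_C/Q_H = T_C/T_H, so Q_C = 706 × 286.15/596.15 = 339 kJ.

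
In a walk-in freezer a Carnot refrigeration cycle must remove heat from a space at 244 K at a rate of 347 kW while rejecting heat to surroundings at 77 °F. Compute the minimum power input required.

T_H = 77 °F → (77 − 32) × 5/9 = 25.00 °C = 298.15 K.
COP_R = T_C/(T_H − T_C) = 244.00/54.15 = 4.5060.
W = Q_C/COP_R = 347/4.5060 = 77.0 kW.

Ẇ_in ≈ 77.0 kW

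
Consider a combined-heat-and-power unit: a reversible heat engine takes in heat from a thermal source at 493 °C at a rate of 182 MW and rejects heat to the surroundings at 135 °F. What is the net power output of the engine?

T_H = 493 °C → 493 + 273.15 = 766.15 K.
T_C = 135 °F → (135 − 32) × 5/9 = 57.22 °C = 330.37 K.
η_rev = 1 − T_C/T_H = 1 − 330.37/766.15 = 0.5688.
W = η·Q_H = 0.5688 × 182 = 104 MW.

Ẇ ≈ 104 MW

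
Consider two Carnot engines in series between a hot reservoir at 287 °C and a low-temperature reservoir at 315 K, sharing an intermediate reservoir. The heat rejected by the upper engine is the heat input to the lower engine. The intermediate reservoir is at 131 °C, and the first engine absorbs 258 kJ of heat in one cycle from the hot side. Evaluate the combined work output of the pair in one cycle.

T_H = 287 °C → 287 + 273.15 = 560.15 K.
Two reversible stages in series are equivalent to a single Carnot engine between T_H and T_C, so η_total = 1 − T_C/T_H = 1 − 315.00/560.15 = 0.4377.
W_total = η_total · Q_H = 0.4377 × 258 = 112.9 kJ.

W_total ≈ 112.9 kJ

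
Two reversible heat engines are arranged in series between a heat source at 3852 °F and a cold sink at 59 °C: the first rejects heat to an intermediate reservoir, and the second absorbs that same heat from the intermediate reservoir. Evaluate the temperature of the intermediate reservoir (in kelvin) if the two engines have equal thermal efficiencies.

T_m ≈ 892 K

T_H = 3852 °F → (3852 − 32) × 5/9 = 2122.22 °C = 2395.37 K.
T_C = 59 °C → 59 + 273.15 = 332.15 K.
Equal efficiencies require 1 − T_m/T_H = 1 − T_C/T_m, i.e. T_m/T_H = T_C/T_m, so T_m = √(T_H·T_C) = √(2395.37 × 332.15) = 892 K.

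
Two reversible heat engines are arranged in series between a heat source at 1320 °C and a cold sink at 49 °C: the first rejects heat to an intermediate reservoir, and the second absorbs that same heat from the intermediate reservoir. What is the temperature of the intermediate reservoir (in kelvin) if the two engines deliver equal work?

T_m ≈ 958 K

T_H = 1320 °C → 1320 + 273.15 = 1593.15 K.
T_C = 49 °C → 49 + 273.15 = 322.15 K.
For reversible stages Q_m = Q_H·(T_m/T_H). Setting W₁ = Q_H(1 − T_m/T_H) equal to W₂ = Q_m(1 − T_C/T_m) = Q_H·(T_m − T_C)/T_H gives T_H − T_m = T_m − T_C, so T_m = (T_H + T_C)/2 = (1593.15 + 322.15)/2 = 958 K.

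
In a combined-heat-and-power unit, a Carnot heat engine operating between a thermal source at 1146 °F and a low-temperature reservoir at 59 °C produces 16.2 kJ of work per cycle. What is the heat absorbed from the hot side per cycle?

Q_H ≈ 25.8 kJ

T_H = 1146 °F → (1146 − 32) × 5/9 = 618.89 °C = 892.04 K.
T_C = 59 °C → 59 + 273.15 = 332.15 K.
η_rev = 1 − T_C/T_H = 1 − 332.15/892.04 = 0.6277.
Q_H = W/η = 16.2/0.6277 = 25.8 kJ.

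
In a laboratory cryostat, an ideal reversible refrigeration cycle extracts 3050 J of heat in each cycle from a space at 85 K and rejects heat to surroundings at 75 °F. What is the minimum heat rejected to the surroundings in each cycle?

Q_H ≈ 10700 J

T_H = 75 °F → (75 − 32) × 5/9 = 23.89 °C = 297.04 K.
For a reversible cycle Q_H/Q_C = T_H/T_C, so Q_H = Q_C·T_H/T_C = 3050 × 297.04/85.00 = 10700 J.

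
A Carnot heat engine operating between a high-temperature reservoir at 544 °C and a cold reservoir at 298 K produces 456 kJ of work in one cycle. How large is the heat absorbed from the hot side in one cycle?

Q_H ≈ 718 kJ

T_H = 544 °C → 544 + 273.15 = 817.15 K.
Since the cycle is reversible, η = 1 − T_C/T_H = 1 − 298.00/817.15 = 0.6353.
Q_H = W/η = 456/0.6353 = 718 kJ.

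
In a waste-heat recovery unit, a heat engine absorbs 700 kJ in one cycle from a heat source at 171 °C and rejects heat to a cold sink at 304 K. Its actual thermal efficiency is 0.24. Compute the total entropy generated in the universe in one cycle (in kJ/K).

ΔS_univ ≈ 0.1740 kJ/K

T_H = 171 °C → 171 + 273.15 = 444.15 K.
W = η·Q_H = 0.24 × 700 = 168.0 kJ, so Q_C = Q_H − W = 532.0 kJ.
Entropy balance on the reservoirs: −Q_H/T_H = -1.576 kJ/K, +Q_C/T_C = 1.750 kJ/K.
ΔS_univ = −Q_H/T_H + Q_C/T_C = 0.1740 kJ/K (> 0, since η = 0.24 < η_Carnot = 0.316).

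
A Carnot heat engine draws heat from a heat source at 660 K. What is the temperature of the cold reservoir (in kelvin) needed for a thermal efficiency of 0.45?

From η = 1 − T_C/T_H, T_C = T_H·(1 − η) = 660.00 × (1 − 0.45) = 363 K.

T_C ≈ 363 K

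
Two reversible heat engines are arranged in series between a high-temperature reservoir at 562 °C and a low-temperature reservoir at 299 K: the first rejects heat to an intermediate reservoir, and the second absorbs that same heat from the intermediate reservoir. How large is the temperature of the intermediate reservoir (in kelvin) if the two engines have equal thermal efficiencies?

T_H = 562 °C → 562 + 273.15 = 835.15 K.
Equal efficiencies require 1 − T_m/T_H = 1 − T_C/T_m, i.e. T_m/T_H = T_C/T_m, so T_m = √(T_H·T_C) = √(835.15 × 299.00) = 500 K.

T_m ≈ 500 K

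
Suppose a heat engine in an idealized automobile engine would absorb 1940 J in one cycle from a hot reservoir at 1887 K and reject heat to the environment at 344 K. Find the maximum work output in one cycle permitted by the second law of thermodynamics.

W_max ≈ 1590 J

The second-law ceiling is the Carnot efficiency, η_max = 1 − T_C/T_H = 1 − 344.00/1887.00 = 0.8177.
W_max = η_max · Q_H = 0.8177 × 1940 = 1590 J.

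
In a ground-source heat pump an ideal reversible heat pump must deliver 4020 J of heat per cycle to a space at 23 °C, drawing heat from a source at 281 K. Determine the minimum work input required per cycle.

T_H = 23 °C → 23 + 273.15 = 296.15 K.
COP_HP = T_H/(T_H − T_C) = 296.15/15.15 = 19.5479.
W = Q_H/COP_HP = 4020/19.5479 = 205.6 J.

W_in ≈ 205.6 J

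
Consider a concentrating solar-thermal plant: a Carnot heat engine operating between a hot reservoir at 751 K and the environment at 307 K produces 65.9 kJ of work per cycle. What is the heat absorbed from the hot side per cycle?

The Carnot efficiency is η = 1 − T_C/T_H = 1 − 307.00/751.00 = 0.5912.
Q_H = W/η = 65.9/0.5912 = 111.5 kJ.

Q_H ≈ 111.5 kJ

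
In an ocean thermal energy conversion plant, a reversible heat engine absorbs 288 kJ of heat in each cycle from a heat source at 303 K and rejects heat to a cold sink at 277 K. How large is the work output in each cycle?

W ≈ 24.7 kJ

The Carnot efficiency is η = 1 − T_C/T_H = 1 − 277.00/303.00 = 0.0858.
W = η·Q_H = 0.0858 × 288 = 24.7 kJ.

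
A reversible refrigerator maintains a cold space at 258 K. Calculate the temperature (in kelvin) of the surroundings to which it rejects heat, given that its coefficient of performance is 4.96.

COP_R = T_C/(T_H − T_C) ⇒ T_H = T_C·(1 + 1/COP_R) = 258.00 × (1 + 1/4.96) = 310.0 K.

T_H ≈ 310.0 K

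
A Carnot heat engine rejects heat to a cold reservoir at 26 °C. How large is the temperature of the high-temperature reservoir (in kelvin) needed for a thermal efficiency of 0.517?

T_H ≈ 619 K

T_C = 26 °C → 26 + 273.15 = 299.15 K.
From η = 1 − T_C/T_H, solving for T_H gives T_H = T_C/(1 − η) = 299.15/(1 − 0.517) = 619 K.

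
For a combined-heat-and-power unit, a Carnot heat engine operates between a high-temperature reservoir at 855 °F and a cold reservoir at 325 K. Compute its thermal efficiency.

T_H = 855 °F → (855 − 32) × 5/9 = 457.22 °C = 730.37 K.
η_rev = 1 − T_C/T_H = 1 − 325.00/730.37 = 0.555.

η ≈ 0.555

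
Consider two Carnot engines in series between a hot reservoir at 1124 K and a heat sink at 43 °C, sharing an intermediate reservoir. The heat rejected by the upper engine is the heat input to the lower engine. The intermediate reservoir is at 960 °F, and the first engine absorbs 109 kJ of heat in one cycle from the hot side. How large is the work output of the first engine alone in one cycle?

T_C = 43 °C → 43 + 273.15 = 316.15 K.
T_m = 960 °F → (960 − 32) × 5/9 = 515.56 °C = 788.71 K.
First-stage efficiency η₁ = 1 − T_m/T_H = 1 − 788.71/1124.00 = 0.2983.
W₁ = η₁·Q_H = 0.2983 × 109 = 32.5 kJ.

W₁ ≈ 32.5 kJ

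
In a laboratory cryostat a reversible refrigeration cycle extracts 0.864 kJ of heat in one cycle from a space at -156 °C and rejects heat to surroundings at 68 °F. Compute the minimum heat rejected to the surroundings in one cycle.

Q_H ≈ 2.16 kJ

T_H = 68 °F → (68 − 32) × 5/9 = 20.00 °C = 293.15 K.
T_C = -156 °C → -156 + 273.15 = 117.15 K.
For a reversible cycle Q_H/Q_C = T_H/T_C, so Q_H = Q_C·T_H/T_C = 0.864 × 293.15/117.15 = 2.16 kJ.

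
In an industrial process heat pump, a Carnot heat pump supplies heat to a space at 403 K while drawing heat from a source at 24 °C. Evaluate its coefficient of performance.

T_C = 24 °C → 24 + 273.15 = 297.15 K.
The Carnot heat-pump COP is COP_HP = T_H/(T_H − T_C) = 403.00/(403.00 − 297.15) = 3.807.

COP_HP ≈ 3.807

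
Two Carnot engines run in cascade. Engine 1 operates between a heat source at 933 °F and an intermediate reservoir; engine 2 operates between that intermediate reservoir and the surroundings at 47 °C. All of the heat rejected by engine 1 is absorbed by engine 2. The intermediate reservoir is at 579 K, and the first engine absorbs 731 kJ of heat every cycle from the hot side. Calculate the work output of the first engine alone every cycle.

W₁ ≈ 184.0 kJ

T_H = 933 °F → (933 − 32) × 5/9 = 500.56 °C = 773.71 K.
T_C = 47 °C → 47 + 273.15 = 320.15 K.
First-stage efficiency η₁ = 1 − T_m/T_H = 1 − 579.00/773.71 = 0.2517.
W₁ = η₁·Q_H = 0.2517 × 731 = 184.0 kJ.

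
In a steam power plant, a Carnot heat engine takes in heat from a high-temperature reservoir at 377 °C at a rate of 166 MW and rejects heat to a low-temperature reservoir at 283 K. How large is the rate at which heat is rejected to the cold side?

Q̇_C ≈ 72.26 MW

T_H = 377 °C → 377 + 273.15 = 650.15 K.
For a reversible engine, η = 1 − T_C/T_H = 1 − 283.00/650.15 = 0.5647.
For a reversible cycle Q_C/Q_H = T_C/T_H, so Q_C = 166 × 283.00/650.15 = 72.26 MW.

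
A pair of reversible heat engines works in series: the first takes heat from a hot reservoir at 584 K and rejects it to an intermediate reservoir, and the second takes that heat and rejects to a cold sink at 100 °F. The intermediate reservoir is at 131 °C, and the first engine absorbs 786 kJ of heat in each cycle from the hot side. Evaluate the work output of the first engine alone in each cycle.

W₁ ≈ 242.1 kJ

T_C = 100 °F → (100 − 32) × 5/9 = 37.78 °C = 310.93 K.
T_m = 131 °C → 131 + 273.15 = 404.15 K.
First-stage efficiency η₁ = 1 − T_m/T_H = 1 − 404.15/584.00 = 0.3080.
W₁ = η₁·Q_H = 0.3080 × 786 = 242.1 kJ.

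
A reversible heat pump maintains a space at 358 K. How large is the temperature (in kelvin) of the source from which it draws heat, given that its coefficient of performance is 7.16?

COP_HP = T_H/(T_H − T_C) ⇒ T_C = T_H·(COP_HP − 1)/COP_HP = 358.00 × (7.16 − 1)/7.16 = 308 K.

T_C ≈ 308 K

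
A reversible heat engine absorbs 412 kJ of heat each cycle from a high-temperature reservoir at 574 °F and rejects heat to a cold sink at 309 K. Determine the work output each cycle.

W ≈ 190.3 kJ

T_H = 574 °F → (574 − 32) × 5/9 = 301.11 °C = 574.26 K.
For a reversible engine, η = 1 − T_C/T_H = 1 − 309.00/574.26 = 0.4619.
W = η·Q_H = 0.4619 × 412 = 190.3 kJ.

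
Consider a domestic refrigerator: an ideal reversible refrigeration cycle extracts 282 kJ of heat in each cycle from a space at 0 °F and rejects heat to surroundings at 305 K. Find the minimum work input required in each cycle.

W_in ≈ 54.8 kJ

T_C = 0 °F → (0 − 32) × 5/9 = -17.78 °C = 255.37 K.
COP_R = T_C/(T_H − T_C) = 255.37/49.63 = 5.1458.
W = Q_C/COP_R = 282/5.1458 = 54.8 kJ.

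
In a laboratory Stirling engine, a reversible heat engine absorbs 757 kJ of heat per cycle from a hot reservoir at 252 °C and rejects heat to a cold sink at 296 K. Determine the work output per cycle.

T_H = 252 °C → 252 + 273.15 = 525.15 K.
Since the cycle is reversible, η = 1 − T_C/T_H = 1 − 296.00/525.15 = 0.4364.
W = η·Q_H = 0.4364 × 757 = 330 kJ.

W ≈ 330 kJ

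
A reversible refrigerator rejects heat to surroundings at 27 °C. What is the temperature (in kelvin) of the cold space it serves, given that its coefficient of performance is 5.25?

T_C ≈ 252.1 K

T_H = 27 °C → 27 + 273.15 = 300.15 K.
COP_R = T_C/(T_H − T_C) ⇒ T_C = T_H·COP_R/(1 + COP_R) = 300.15 × 5.25/(1 + 5.25) = 252.1 K.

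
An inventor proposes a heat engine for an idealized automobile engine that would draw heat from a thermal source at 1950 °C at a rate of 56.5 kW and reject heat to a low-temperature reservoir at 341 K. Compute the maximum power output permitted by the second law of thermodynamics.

T_H = 1950 °C → 1950 + 273.15 = 2223.15 K.
The second-law ceiling is the Carnot efficiency, η_max = 1 − T_C/T_H = 1 − 341.00/2223.15 = 0.8466.
W_max = η_max · Q_H = 0.8466 × 56.5 = 47.8 kW.

Ẇ_max ≈ 47.8 kW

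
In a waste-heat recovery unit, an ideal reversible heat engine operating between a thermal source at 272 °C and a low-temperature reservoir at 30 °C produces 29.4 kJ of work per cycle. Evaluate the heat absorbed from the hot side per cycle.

Q_H ≈ 66.2 kJ

T_H = 272 °C → 272 + 273.15 = 545.15 K.
T_C = 30 °C → 30 + 273.15 = 303.15 K.
For a reversible engine, η = 1 − T_C/T_H = 1 − 303.15/545.15 = 0.4439.
Q_H = W/η = 29.4/0.4439 = 66.2 kJ.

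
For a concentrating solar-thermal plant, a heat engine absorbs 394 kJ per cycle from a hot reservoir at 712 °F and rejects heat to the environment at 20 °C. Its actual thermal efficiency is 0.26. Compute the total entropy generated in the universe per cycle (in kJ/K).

T_H = 712 °F → (712 − 32) × 5/9 = 377.78 °C = 650.93 K.
T_C = 20 °C → 20 + 273.15 = 293.15 K.
W = η·Q_H = 0.26 × 394 = 102.4 kJ, so Q_C = Q_H − W = 291.6 kJ.
Entropy balance on the reservoirs: −Q_H/T_H = -0.6053 kJ/K, +Q_C/T_C = 0.9946 kJ/K.
ΔS_univ = −Q_H/T_H + Q_C/T_C = 0.389 kJ/K (> 0, since η = 0.26 < η_Carnot = 0.550).

ΔS_univ ≈ 0.389 kJ/K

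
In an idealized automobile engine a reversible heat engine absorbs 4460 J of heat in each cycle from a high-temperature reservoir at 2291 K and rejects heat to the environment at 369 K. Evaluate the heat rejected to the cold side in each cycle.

η_rev = 1 − T_C/T_H = 1 − 369.00/2291.00 = 0.8389.
For a reversible cycle Q_C/Q_H = T_C/T_H, so Q_C = 4460 × 369.00/2291.00 = 718 J.

Q_C ≈ 718 J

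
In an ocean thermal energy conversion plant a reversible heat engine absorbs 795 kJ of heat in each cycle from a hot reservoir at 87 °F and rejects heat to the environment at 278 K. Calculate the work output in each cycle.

T_H = 87 °F → (87 − 32) × 5/9 = 30.56 °C = 303.71 K.
The Carnot efficiency is η = 1 − T_C/T_H = 1 − 278.00/303.71 = 0.0846.
W = η·Q_H = 0.0846 × 795 = 67.29 kJ.

W ≈ 67.29 kJ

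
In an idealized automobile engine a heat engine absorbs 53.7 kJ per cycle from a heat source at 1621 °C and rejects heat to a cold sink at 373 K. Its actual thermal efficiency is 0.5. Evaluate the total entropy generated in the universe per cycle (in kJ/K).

T_H = 1621 °C → 1621 + 273.15 = 1894.15 K.
W = η·Q_H = 0.5 × 53.7 = 26.85 kJ, so Q_C = Q_H − W = 26.85 kJ.
The hot reservoir loses entropy Q_H/T_H = 53.7/1894.15 = 0.02835 kJ/K; the cold reservoir gains Q_C/T_C = 26.85/373.00 = 0.07198 kJ/K.
ΔS_univ = −Q_H/T_H + Q_C/T_C = 0.04363 kJ/K (> 0, since η = 0.5 < η_Carnot = 0.803).

ΔS_univ ≈ 0.04363 kJ/K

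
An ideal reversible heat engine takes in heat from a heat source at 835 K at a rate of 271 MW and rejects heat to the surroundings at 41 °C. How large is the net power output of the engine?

T_C = 41 °C → 41 + 273.15 = 314.15 K.
The Carnot efficiency is η = 1 − T_C/T_H = 1 − 314.15/835.00 = 0.6238.
W = η·Q_H = 0.6238 × 271 = 169 MW.

Ẇ ≈ 169 MW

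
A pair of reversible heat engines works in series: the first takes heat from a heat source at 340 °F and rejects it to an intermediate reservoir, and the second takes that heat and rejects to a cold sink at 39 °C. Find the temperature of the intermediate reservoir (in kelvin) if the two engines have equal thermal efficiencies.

T_m ≈ 372 K

T_H = 340 °F → (340 − 32) × 5/9 = 171.11 °C = 444.26 K.
T_C = 39 °C → 39 + 273.15 = 312.15 K.
Equal efficiencies require 1 − T_m/T_H = 1 − T_C/T_m, i.e. T_m/T_H = T_C/T_m, so T_m = √(T_H·T_C) = √(444.26 × 312.15) = 372 K.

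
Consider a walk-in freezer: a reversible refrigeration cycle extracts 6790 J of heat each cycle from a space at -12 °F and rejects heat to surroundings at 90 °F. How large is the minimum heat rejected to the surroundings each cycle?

T_H = 90 °F → (90 − 32) × 5/9 = 32.22 °C = 305.37 K.
T_C = -12 °F → (-12 − 32) × 5/9 = -24.44 °C = 248.71 K.
For a reversible cycle Q_H/Q_C = T_H/T_C, so Q_H = Q_C·T_H/T_C = 6790 × 305.37/248.71 = 8340 J.

Q_H ≈ 8340 J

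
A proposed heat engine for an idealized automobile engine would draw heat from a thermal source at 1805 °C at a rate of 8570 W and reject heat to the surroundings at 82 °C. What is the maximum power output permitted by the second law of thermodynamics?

T_H = 1805 °C → 1805 + 273.15 = 2078.15 K.
T_C = 82 °C → 82 + 273.15 = 355.15 K.
By the Carnot theorem, η_max = 1 − T_C/T_H = 1 − 355.15/2078.15 = 0.8291.
W_max = η_max · Q_H = 0.8291 × 8570 = 7105 W.

Ẇ_max ≈ 7105 W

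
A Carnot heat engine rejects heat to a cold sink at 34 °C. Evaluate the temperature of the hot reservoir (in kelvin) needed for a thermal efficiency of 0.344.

T_C = 34 °C → 34 + 273.15 = 307.15 K.
From η = 1 − T_C/T_H, solving for T_H gives T_H = T_C/(1 − η) = 307.15/(1 − 0.344) = 468 K.

T_H ≈ 468 K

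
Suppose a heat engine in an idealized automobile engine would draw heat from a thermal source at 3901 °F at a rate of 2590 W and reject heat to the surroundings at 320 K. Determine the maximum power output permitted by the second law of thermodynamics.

Ẇ_max ≈ 2250 W

T_H = 3901 °F → (3901 − 32) × 5/9 = 2149.44 °C = 2422.59 K.
The upper bound on efficiency is η_max = 1 − T_C/T_H = 1 − 320.00/2422.59 = 0.8679.
W_max = η_max · Q_H = 0.8679 × 2590 = 2250 W.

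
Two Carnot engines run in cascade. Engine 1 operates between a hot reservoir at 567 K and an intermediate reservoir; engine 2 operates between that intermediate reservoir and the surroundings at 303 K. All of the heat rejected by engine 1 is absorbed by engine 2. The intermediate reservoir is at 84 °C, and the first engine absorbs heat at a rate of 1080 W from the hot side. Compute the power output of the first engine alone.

Ẇ₁ ≈ 399.7 W

T_m = 84 °C → 84 + 273.15 = 357.15 K.
First-stage efficiency η₁ = 1 − T_m/T_H = 1 − 357.15/567.00 = 0.3701.
W₁ = η₁·Q_H = 0.3701 × 1080 = 399.7 W.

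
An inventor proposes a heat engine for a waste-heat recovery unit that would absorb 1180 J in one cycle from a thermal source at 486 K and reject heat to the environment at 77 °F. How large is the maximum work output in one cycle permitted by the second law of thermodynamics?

T_C = 77 °F → (77 − 32) × 5/9 = 25.00 °C = 298.15 K.
No engine can exceed the Carnot limit: η_max = 1 − T_C/T_H = 1 − 298.15/486.00 = 0.3865.
W_max = η_max · Q_H = 0.3865 × 1180 = 456 J.

W_max ≈ 456 J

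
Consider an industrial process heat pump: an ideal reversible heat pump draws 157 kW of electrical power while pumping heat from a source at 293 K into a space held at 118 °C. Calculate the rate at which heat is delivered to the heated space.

Q̇_H ≈ 626 kW

T_H = 118 °C → 118 + 273.15 = 391.15 K.
COP_HP = T_H/(T_H − T_C) = 391.15/98.15 = 3.9852.
Q_H = COP_HP · W = 3.9852 × 157 = 626 kW.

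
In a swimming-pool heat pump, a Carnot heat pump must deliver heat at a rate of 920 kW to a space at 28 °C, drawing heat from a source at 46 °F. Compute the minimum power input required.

T_H = 28 °C → 28 + 273.15 = 301.15 K.
T_C = 46 °F → (46 − 32) × 5/9 = 7.78 °C = 280.93 K.
For a reversible heat pump, COP_HP = T_H/(T_H − T_C) = 301.15/20.22 = 14.8920.
W = Q_H/COP_HP = 920/14.8920 = 61.8 kW.

Ẇ_in ≈ 61.8 kW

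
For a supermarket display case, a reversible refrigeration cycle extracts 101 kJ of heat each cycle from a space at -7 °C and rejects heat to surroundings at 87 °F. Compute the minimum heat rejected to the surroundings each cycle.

T_H = 87 °F → (87 − 32) × 5/9 = 30.56 °C = 303.71 K.
T_C = -7 °C → -7 + 273.15 = 266.15 K.
For a reversible cycle Q_H/Q_C = T_H/T_C, so Q_H = Q_C·T_H/T_C = 101 × 303.71/266.15 = 115 kJ.

Q_H ≈ 115 kJ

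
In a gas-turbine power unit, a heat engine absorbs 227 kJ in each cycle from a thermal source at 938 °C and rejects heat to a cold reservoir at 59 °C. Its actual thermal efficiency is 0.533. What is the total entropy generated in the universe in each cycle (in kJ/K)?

T_H = 938 °C → 938 + 273.15 = 1211.15 K.
T_C = 59 °C → 59 + 273.15 = 332.15 K.
W = η·Q_H = 0.533 × 227 = 121.0 kJ, so Q_C = Q_H − W = 106.0 kJ.
Entropy balance on the reservoirs: −Q_H/T_H = -0.1874 kJ/K, +Q_C/T_C = 0.3192 kJ/K.
ΔS_univ = −Q_H/T_H + Q_C/T_C = 0.1317 kJ/K (> 0, since η = 0.533 < η_Carnot = 0.726).

ΔS_univ ≈ 0.1317 kJ/K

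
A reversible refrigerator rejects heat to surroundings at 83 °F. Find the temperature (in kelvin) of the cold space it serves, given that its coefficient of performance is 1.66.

T_C ≈ 188 K

T_H = 83 °F → (83 − 32) × 5/9 = 28.33 °C = 301.48 K.
COP_R = T_C/(T_H − T_C) ⇒ T_C = T_H·COP_R/(1 + COP_R) = 301.48 × 1.66/(1 + 1.66) = 188 K.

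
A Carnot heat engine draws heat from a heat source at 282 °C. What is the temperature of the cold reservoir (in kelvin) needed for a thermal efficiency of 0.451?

T_C ≈ 304.8 K

T_H = 282 °C → 282 + 273.15 = 555.15 K.
From η = 1 − T_C/T_H, T_C = T_H·(1 − η) = 555.15 × (1 − 0.451) = 304.8 K.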